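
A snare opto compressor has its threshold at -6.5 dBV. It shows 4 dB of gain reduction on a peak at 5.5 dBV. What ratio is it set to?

1.5:1

Input overshoot = 5.5 − (-6.5) = 12 dB.
Output overshoot = 12 − 4 = 8 dB.
Ratio = input overshoot / output overshoot = 12 / 8 = 1.5.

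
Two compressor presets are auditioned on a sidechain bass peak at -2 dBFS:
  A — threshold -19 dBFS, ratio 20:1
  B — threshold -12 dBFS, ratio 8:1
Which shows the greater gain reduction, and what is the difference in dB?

A: GR = 17 − 17/20 = 16.15 dB.
B: GR = 10 − 10/8 = 8.75 dB.
A reduces 7.4 dB more.

A, by 7.4 dB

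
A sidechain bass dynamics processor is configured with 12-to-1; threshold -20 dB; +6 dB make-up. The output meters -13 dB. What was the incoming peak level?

Before make-up, the level was -13 − 6 = -19 dB.
That's 1 dB above the -20 dB threshold.
Before 12:1 compression the overshoot was 1 × 12 = 12 dB, so input = -20 + 12 = -8 dB.

-8 dB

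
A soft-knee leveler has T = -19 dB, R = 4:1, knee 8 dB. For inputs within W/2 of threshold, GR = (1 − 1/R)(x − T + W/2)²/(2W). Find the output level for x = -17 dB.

-18.6875 dB

x − T + W/2 = -17 − (-19) + 4 = 6.
GR = (1 − 1/4) × 6² / 16 = 0.75 × 36 / 16 = 1.6875 dB.
Output = -17 − 1.6875 = -18.6875 dB.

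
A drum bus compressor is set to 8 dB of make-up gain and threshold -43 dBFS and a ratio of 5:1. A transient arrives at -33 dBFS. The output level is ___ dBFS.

-33 dBFS sits 10 dB over threshold.
At 5:1 the overshoot is divided by 5, leaving 2 dB above threshold.
Output = -43 + 2 = -41 dBFS; make-up adds 8 dB, giving -33 dBFS.

-33 dBFS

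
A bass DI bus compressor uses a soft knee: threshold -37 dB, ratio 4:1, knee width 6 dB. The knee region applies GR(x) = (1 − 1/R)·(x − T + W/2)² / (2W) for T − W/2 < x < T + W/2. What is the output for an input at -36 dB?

x − T + W/2 = -36 − (-37) + 3 = 4.
GR = (1 − 1/4) × 4² / 12 = 0.75 × 16 / 12 = 1 dB.
Output = -36 − 1 = -37 dB.

-37 dB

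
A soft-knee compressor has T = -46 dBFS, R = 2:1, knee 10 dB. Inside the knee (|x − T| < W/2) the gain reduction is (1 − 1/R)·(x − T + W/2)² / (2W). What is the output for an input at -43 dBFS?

-44.6 dBFS

x − T + W/2 = -43 − (-46) + 5 = 8.
GR = (1 − 1/2) × 8² / 20 = 0.5 × 64 / 20 = 1.6 dB.
Output = -43 − 1.6 = -44.6 dBFS.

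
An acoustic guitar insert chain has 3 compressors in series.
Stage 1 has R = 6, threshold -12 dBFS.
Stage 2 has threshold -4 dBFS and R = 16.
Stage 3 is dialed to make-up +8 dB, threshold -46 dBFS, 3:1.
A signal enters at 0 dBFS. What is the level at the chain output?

Stage 1: overshoot 12 dB → 12/6 = 2 dB → -10 dBFS.
Stage 2: -10 dBFS ≤ -4 dBFS, so stage 2 doesn't engage; output -10 dBFS.
Stage 3: overshoot 36 dB → 36/3 = 12 dB → -34 dBFS; +8 dB make-up → -26 dBFS.

-26 dBFS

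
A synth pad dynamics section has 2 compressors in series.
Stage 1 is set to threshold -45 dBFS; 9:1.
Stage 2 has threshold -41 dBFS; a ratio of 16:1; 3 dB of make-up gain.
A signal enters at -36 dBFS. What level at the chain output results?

Stage 1: 9 dB above -45 dBFS, reduced 9:1 to 1 dB above → -44 dBFS.
Stage 2: -44 dBFS is at or below the -41 dBFS threshold — no compression; make-up brings it to -41 dBFS.

-41 dBFS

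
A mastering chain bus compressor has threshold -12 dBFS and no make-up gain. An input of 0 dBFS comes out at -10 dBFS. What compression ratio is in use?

Input overshoot = 0 − (-12) = 12 dB; output overshoot = -10 − (-12) = 2 dB.
Ratio = 12 / 2 = 6.

6:1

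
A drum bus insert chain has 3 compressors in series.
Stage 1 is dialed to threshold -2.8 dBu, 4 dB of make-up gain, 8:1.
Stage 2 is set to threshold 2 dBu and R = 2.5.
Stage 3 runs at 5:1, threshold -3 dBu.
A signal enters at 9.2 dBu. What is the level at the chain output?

Stage 1: 9.2 dBu is 12 dB over -2.8 dBu; at 8:1 that becomes 1.5 dB over, giving -1.3 dBu; +4 dB make-up → 2.7 dBu.
Stage 2: 2.7 dBu is 0.7 dB over 2 dBu; at 2.5:1 that becomes 0.28 dB over, giving 2.28 dBu.
Stage 3: 5.28 dB above -3 dBu, reduced 5:1 to 1.056 dB above → -1.944 dBu.

-1.944 dBu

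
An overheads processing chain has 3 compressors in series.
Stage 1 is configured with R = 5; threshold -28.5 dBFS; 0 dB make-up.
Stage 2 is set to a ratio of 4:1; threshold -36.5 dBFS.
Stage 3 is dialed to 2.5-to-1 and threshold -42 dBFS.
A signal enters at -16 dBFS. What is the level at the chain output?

-38.75 dBFS

Stage 1: overshoot 12.5 dB → 12.5/5 = 2.5 dB → -26 dBFS.
Stage 2: 10.5 dB above -36.5 dBFS, reduced 4:1 to 2.625 dB above → -33.875 dBFS.
Stage 3: -33.875 dBFS is 8.125 dB over -42 dBFS; at 2.5:1 that becomes 3.25 dB over, giving -38.75 dBFS.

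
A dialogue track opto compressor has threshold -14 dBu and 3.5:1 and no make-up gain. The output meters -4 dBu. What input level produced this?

That's 10 dB above the -14 dBu threshold.
Undo the ratio: input overshoot = 10 × 3.5 = 35 dB, giving input = 21 dBu.

21 dBu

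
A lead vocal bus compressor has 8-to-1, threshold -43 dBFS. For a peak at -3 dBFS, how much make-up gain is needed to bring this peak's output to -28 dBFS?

10 dB

The peak compresses to -43 + 40/8 = -38 dBFS.
To reach -28 dBFS requires -28 − (-38) = 10 dB of make-up.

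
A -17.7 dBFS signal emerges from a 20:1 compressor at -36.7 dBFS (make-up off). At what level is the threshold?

-37.7 dBFS

Input is 20 dB above T (since output overshoot × R = input overshoot: (-36.7 − T)·20 = -17.7 − T gives T = -37.7 dBFS).
Check: -37.7 + (-17.7 − (-37.7))/20 = -37.7 + 1 = -36.7 dBFS. ✓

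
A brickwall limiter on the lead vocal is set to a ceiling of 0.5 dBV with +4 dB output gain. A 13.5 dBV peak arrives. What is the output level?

4.5 dBV

A brickwall limiter is an ∞:1 compressor: any input above the ceiling is clamped to 0.5 dBV.
Output gain then adds 4 dB: 0.5 + 4 = 4.5 dBV.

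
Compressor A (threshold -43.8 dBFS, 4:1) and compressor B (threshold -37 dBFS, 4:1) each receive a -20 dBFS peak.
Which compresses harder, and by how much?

A: overshoot 23.8 dB → output overshoot 5.95 dB → GR 17.85 dB.
B: overshoot 17 dB → output overshoot 4.25 dB → GR 12.75 dB.
Difference: 5.1 dB in favour of A.

A, by 5.1 dB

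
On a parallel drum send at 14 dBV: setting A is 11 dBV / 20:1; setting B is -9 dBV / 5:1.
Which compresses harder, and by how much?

A: overshoot 3 dB → output overshoot 0.15 dB → GR 2.85 dB.
B: overshoot 23 dB → output overshoot 4.6 dB → GR 18.4 dB.
B applies 15.55 dB more gain reduction.

B, by 15.55 dB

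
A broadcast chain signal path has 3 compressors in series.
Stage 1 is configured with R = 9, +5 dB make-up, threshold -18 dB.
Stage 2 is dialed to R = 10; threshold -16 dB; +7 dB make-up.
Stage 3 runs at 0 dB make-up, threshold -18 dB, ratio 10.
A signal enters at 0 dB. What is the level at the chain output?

Stage 1: 0 dB is 18 dB over -18 dB; at 9:1 that becomes 2 dB over, giving -16 dB; +5 dB make-up → -11 dB.
Stage 2: -11 dB is 5 dB over -16 dB; at 10:1 that becomes 0.5 dB over, giving -15.5 dB; +7 dB make-up → -8.5 dB.
Stage 3: -8.5 dB is 9.5 dB over -18 dB; at 10:1 that becomes 0.95 dB over, giving -17.05 dB.

-17.05 dB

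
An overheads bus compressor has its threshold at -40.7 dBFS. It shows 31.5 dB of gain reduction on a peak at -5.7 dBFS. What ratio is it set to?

Input overshoot = -5.7 − (-40.7) = 35 dB.
Output overshoot = 35 − 31.5 = 3.5 dB.
Ratio = input overshoot / output overshoot = 35 / 3.5 = 10.

10:1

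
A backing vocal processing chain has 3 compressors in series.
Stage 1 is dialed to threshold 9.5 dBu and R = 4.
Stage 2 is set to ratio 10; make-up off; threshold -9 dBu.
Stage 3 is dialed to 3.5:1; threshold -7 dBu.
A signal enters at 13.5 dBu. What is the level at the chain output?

Stage 1: overshoot 4 dB → 4/4 = 1 dB → 10.5 dBu.
Stage 2: 19.5 dB above -9 dBu, reduced 10:1 to 1.95 dB above → -7.05 dBu.
Stage 3: -7.05 dBu is at or below the -7 dBu threshold — no compression; output -7.05 dBu.

-7.05 dBu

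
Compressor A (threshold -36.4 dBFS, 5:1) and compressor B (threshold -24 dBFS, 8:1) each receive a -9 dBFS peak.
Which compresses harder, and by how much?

A, by 8.795 dB

A: GR = 27.4 − 27.4/5 = 21.92 dB.
B: GR = 15 − 15/8 = 13.125 dB.
Difference: 8.795 dB in favour of A.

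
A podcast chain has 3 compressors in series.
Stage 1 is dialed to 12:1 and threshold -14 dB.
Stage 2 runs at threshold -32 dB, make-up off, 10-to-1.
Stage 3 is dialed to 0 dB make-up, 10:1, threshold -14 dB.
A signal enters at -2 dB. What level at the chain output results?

Stage 1: overshoot 12 dB → 12/12 = 1 dB → -13 dB.
Stage 2: 19 dB above -32 dB, reduced 10:1 to 1.9 dB above → -30.1 dB.
Stage 3: -30.1 dB is at or below the -14 dB threshold — no compression; output -30.1 dB.

-30.1 dB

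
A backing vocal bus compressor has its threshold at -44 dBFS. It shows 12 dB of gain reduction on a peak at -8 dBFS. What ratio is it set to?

Input overshoot = -8 − (-44) = 36 dB.
Output overshoot = 36 − 12 = 24 dB.
Ratio = input overshoot / output overshoot = 36 / 24 = 1.5.

1.5:1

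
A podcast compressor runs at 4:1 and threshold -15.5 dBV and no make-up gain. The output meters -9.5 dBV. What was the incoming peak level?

Post-compression overshoot = -9.5 − (-15.5) = 6 dB.
Undo the ratio: input overshoot = 6 × 4 = 24 dB, giving input = 8.5 dBV.

8.5 dBV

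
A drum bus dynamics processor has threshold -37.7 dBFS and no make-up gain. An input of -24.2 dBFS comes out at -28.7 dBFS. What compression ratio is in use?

1.5:1

Input overshoot = -24.2 − (-37.7) = 13.5 dB; output overshoot = -28.7 − (-37.7) = 9 dB.
Ratio = 13.5 / 9 = 1.5.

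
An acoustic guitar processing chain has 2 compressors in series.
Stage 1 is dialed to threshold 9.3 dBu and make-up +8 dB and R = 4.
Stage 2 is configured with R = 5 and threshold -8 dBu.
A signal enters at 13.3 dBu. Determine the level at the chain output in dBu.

Stage 1: 13.3 dBu is 4 dB over 9.3 dBu; at 4:1 that becomes 1 dB over, giving 10.3 dBu; +8 dB make-up → 18.3 dBu.
Stage 2: 26.3 dB above -8 dBu, reduced 5:1 to 5.26 dB above → -2.74 dBu.

-2.74 dBu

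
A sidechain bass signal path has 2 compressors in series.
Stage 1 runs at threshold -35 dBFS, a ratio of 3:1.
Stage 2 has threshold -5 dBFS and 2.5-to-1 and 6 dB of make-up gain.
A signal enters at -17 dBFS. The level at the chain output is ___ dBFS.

-23 dBFS

Stage 1: overshoot 18 dB → 18/3 = 6 dB → -29 dBFS.
Stage 2: -29 dBFS is at or below the -5 dBFS threshold — no compression; make-up brings it to -23 dBFS.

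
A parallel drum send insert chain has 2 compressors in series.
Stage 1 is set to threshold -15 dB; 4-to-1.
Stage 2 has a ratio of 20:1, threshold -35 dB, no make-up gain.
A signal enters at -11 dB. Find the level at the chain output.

-33.95 dB

Stage 1: -11 dB is 4 dB over -15 dB; at 4:1 that becomes 1 dB over, giving -14 dB.
Stage 2: -14 dB is 21 dB over -35 dB; at 20:1 that becomes 1.05 dB over, giving -33.95 dB.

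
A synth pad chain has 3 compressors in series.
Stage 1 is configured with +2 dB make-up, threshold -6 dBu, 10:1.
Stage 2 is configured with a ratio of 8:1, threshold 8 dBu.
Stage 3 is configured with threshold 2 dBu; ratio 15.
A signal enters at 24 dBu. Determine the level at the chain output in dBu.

Stage 1: 24 dBu is 30 dB over -6 dBu; at 10:1 that becomes 3 dB over, giving -3 dBu; +2 dB make-up → -1 dBu.
Stage 2: -1 dBu ≤ 8 dBu, so stage 2 doesn't engage; output -1 dBu.
Stage 3: -1 dBu ≤ 2 dBu, so stage 3 doesn't engage; output -1 dBu.

-1 dBu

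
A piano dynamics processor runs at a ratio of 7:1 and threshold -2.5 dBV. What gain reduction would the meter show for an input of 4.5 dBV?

6 dB

Overshoot = 4.5 − (-2.5) = 7 dB.
At 7:1, output sits 7/7 = 1 dB above threshold.
GR = overshoot in − overshoot out = 7 − 1 = 6 dB.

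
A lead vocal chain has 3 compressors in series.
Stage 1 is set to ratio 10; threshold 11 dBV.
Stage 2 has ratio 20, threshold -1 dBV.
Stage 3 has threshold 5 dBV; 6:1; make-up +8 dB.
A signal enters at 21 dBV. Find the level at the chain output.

Stage 1: 10 dB above 11 dBV, reduced 10:1 to 1 dB above → 12 dBV.
Stage 2: overshoot 13 dB → 13/20 = 0.65 dB → -0.35 dBV.
Stage 3: -0.35 dBV ≤ 5 dBV, so stage 3 doesn't engage; make-up brings it to 7.65 dBV.

7.65 dBV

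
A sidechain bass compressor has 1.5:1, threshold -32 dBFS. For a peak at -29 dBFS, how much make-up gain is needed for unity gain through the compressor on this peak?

1 dB

Without make-up, output = threshold + overshoot/1.5 = -32 + 2 = -30 dBFS.
Gap to target: 1 dB.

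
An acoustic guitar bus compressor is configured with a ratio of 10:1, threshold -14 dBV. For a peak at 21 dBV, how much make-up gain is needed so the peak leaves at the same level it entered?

Without make-up, output = threshold + overshoot/10 = -14 + 3.5 = -10.5 dBV.
Gap to target: 31.5 dB.

31.5 dB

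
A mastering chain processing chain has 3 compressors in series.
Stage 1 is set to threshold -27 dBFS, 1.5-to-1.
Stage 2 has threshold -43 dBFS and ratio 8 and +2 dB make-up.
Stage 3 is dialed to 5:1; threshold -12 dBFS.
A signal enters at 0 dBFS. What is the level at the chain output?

-36.75 dBFS

Stage 1: 27 dB above -27 dBFS, reduced 1.5:1 to 18 dB above → -9 dBFS.
Stage 2: -9 dBFS is 34 dB over -43 dBFS; at 8:1 that becomes 4.25 dB over, giving -38.75 dBFS; +2 dB make-up → -36.75 dBFS.
Stage 3: -36.75 dBFS is at or below the -12 dBFS threshold — no compression; output -36.75 dBFS.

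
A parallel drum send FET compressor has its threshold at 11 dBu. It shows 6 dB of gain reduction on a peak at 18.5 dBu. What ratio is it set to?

5:1

Input overshoot = 18.5 − 11 = 7.5 dB.
Output overshoot = 7.5 − 6 = 1.5 dB.
Ratio = input overshoot / output overshoot = 7.5 / 1.5 = 5.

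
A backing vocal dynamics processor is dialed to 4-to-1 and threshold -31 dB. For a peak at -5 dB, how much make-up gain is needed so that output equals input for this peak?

19.5 dB

Overshoot 26 dB → 26/4 = 6.5 dB after compression, so the compressed level is -31 + 6.5 = -24.5 dB.
Make-up = target − compressed = -5 − (-24.5) = 19.5 dB.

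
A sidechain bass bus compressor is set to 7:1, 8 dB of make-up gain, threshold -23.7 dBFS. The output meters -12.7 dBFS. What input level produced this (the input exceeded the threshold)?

-2.7 dBFS

Remove make-up: -12.7 − 8 = -20.7 dBFS.
That's 3 dB above the -23.7 dBFS threshold.
Before 7:1 compression the overshoot was 3 × 7 = 21 dB, so input = -23.7 + 21 = -2.7 dBFS.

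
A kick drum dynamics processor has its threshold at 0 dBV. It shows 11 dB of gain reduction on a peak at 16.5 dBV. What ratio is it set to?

3:1

Input overshoot = 16.5 − 0 = 16.5 dB.
Output overshoot = 16.5 − 11 = 5.5 dB.
Ratio = input overshoot / output overshoot = 16.5 / 5.5 = 3.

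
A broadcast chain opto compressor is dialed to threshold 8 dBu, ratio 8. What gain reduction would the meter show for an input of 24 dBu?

14 dB

24 dBu exceeds the threshold by 16 dB.
At 8:1, output sits 16/8 = 2 dB above threshold.
GR = overshoot in − overshoot out = 16 − 2 = 14 dB.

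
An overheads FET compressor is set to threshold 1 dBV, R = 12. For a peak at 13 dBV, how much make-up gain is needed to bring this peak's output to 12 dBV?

10 dB

The peak compresses to 1 + 12/12 = 2 dBV.
To reach 12 dBV requires 12 − 2 = 10 dB of make-up.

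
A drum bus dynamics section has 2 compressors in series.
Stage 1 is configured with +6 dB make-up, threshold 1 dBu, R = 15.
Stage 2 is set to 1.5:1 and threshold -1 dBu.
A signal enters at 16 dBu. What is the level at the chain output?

5 dBu

Stage 1: 15 dB above 1 dBu, reduced 15:1 to 1 dB above → 2 dBu; +6 dB make-up → 8 dBu.
Stage 2: overshoot 9 dB → 9/1.5 = 6 dB → 5 dBu.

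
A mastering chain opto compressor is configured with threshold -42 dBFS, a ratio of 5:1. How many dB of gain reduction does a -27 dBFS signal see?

12 dB

Overshoot = -27 − (-42) = 15 dB.
After 5:1 compression the overshoot becomes 15/5 = 3 dB.
So the signal is attenuated by 15 − 3 = 12 dB.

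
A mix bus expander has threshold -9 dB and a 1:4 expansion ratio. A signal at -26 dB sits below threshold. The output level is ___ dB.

-77 dB

Undershoot = (-9) − (-26) = 17 dB.
At 1:4, that expands to 68 dB under threshold.
Output = -9 − 68 = -77 dB.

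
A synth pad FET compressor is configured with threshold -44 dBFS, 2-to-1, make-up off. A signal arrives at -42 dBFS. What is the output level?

-43 dBFS

-42 dBFS sits 2 dB over threshold.
The 2 dB excess becomes 1 dB after 2:1 reduction.
That puts the output at -43 dBFS.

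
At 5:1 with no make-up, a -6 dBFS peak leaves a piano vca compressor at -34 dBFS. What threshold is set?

Gain reduction = -6 − (-34) = 28 dB; output overshoot = GR / (R − 1) = 28 / 4 = 7 dB.
Threshold = output − output overshoot = -34 − 7 = -41 dBFS.

-41 dBFS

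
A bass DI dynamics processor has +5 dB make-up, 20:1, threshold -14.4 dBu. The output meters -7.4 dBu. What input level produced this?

Before make-up, the level was -7.4 − 5 = -12.4 dBu.
That's 2 dB above the -14.4 dBu threshold.
Undo the ratio: input overshoot = 2 × 20 = 40 dB, giving input = 25.6 dBu.

25.6 dBu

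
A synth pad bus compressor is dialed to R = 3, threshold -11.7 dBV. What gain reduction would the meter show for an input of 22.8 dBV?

Overshoot = 22.8 − (-11.7) = 34.5 dB.
After 3:1 compression the overshoot becomes 34.5/3 = 11.5 dB.
GR = overshoot in − overshoot out = 34.5 − 11.5 = 23 dB.

23 dB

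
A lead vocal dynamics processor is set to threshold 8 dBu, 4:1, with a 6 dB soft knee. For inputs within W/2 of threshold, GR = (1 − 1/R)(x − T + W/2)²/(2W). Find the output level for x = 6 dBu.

5.9375 dBu

x − T + W/2 = 6 − 8 + 3 = 1.
GR = (1 − 1/4) × 1² / 12 = 0.75 × 1 / 12 = 0.0625 dB.
Output = 6 − 0.0625 = 5.9375 dBu.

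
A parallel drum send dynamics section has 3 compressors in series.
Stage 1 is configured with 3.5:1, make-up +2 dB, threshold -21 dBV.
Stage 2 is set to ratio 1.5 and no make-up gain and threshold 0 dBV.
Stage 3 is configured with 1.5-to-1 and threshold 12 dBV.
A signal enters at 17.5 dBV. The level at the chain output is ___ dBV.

Stage 1: 38.5 dB above -21 dBV, reduced 3.5:1 to 11 dB above → -10 dBV; +2 dB make-up → -8 dBV.
Stage 2: below threshold (-8 ≤ 0); passes unchanged; output -8 dBV.
Stage 3: -8 dBV ≤ 12 dBV, so stage 3 doesn't engage; output -8 dBV.

-8 dBV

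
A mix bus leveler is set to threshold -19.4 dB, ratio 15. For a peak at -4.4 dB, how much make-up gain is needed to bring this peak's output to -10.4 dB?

8 dB

The peak compresses to -19.4 + 15/15 = -18.4 dB.
To reach -10.4 dB requires -10.4 − (-18.4) = 8 dB of make-up.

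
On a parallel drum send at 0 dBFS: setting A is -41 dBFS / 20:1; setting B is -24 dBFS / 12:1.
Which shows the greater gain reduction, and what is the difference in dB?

A, by 16.95 dB

A: overshoot 41 dB → output overshoot 2.05 dB → GR 38.95 dB.
B: overshoot 24 dB → output overshoot 2 dB → GR 22 dB.
Difference: 16.95 dB in favour of A.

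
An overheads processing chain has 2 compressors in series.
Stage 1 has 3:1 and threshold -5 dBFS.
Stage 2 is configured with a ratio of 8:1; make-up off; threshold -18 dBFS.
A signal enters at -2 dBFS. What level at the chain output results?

Stage 1: 3 dB above -5 dBFS, reduced 3:1 to 1 dB above → -4 dBFS.
Stage 2: overshoot 14 dB → 14/8 = 1.75 dB → -16.25 dBFS.

-16.25 dBFS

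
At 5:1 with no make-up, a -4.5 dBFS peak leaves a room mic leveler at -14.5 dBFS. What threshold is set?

Gain reduction = -4.5 − (-14.5) = 10 dB; output overshoot = GR / (R − 1) = 10 / 4 = 2.5 dB.
Threshold = output − output overshoot = -14.5 − 2.5 = -17 dBFS.

-17 dBFS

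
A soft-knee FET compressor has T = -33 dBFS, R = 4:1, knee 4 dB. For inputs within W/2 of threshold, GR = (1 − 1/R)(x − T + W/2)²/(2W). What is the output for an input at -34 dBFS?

x − T + W/2 = -34 − (-33) + 2 = 1.
GR = (1 − 1/4) × 1² / 8 = 0.75 × 1 / 8 = 0.09375 dB.
Output = -34 − 0.09375 = -34.09375 dBFS.

-34.09375 dBFS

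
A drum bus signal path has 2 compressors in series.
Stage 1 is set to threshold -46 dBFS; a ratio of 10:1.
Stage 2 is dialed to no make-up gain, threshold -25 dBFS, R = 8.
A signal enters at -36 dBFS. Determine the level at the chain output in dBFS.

-45 dBFS

Stage 1: -36 dBFS is 10 dB over -46 dBFS; at 10:1 that becomes 1 dB over, giving -45 dBFS.
Stage 2: below threshold (-45 ≤ -25); passes unchanged; output -45 dBFS.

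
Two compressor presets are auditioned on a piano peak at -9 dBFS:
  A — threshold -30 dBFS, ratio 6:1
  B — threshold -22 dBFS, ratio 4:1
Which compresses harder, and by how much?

A, by 7.75 dB

A: 21 dB over, compressed to 3.5 dB over, so 17.5 dB of GR.
B: 13 dB over, compressed to 3.25 dB over, so 9.75 dB of GR.
A applies 7.75 dB more gain reduction.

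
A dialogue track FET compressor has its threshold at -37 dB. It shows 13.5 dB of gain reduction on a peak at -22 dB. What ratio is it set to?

Input overshoot = -22 − (-37) = 15 dB.
Output overshoot = 15 − 13.5 = 1.5 dB.
Ratio = input overshoot / output overshoot = 15 / 1.5 = 10.

10:1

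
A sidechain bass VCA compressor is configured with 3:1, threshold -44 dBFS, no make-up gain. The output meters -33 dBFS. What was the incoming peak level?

That's 11 dB above the -44 dBFS threshold.
Input overshoot = R × output overshoot = 33 dB → input = -44 + 33 = -11 dBFS.

-11 dBFS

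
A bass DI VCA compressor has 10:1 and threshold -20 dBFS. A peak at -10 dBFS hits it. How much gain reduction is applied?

9 dB

-10 dBFS exceeds the threshold by 10 dB.
A 10:1 ratio leaves 1 dB of that excess.
Gain reduction = 10 − 1 = 9 dB.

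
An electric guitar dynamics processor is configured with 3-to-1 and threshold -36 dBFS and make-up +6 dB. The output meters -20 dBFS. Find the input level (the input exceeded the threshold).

Stripping the +6 dB make-up gives -26 dBFS at the gain stage.
The compressed level sits -26 − (-36) = 10 dB over threshold.
Input overshoot = R × output overshoot = 30 dB → input = -36 + 30 = -6 dBFS.

-6 dBFS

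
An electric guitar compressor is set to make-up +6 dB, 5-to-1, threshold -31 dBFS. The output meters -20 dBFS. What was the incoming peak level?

-6 dBFS

Remove make-up: -20 − 6 = -26 dBFS.
Post-compression overshoot = -26 − (-31) = 5 dB.
Input overshoot = R × output overshoot = 25 dB → input = -31 + 25 = -6 dBFS.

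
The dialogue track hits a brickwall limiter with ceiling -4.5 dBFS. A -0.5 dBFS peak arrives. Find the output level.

-4.5 dBFS

At ∞:1, everything above -4.5 dBFS is held at the ceiling.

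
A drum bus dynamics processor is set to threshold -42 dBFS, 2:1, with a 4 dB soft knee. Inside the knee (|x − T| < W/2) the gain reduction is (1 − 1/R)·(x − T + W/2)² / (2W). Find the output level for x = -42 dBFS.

x − T + W/2 = -42 − (-42) + 2 = 2.
GR = (1 − 1/2) × 2² / 8 = 0.5 × 4 / 8 = 0.25 dB.
Output = -42 − 0.25 = -42.25 dBFS.

-42.25 dBFS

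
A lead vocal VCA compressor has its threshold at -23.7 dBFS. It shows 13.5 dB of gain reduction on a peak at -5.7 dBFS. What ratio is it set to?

4:1

Input overshoot = -5.7 − (-23.7) = 18 dB.
Output overshoot = 18 − 13.5 = 4.5 dB.
Ratio = input overshoot / output overshoot = 18 / 4.5 = 4.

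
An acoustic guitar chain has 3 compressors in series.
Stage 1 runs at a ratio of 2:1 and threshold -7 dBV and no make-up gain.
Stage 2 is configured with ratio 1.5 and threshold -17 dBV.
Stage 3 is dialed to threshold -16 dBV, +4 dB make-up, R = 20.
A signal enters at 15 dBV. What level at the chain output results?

-11.35 dBV

Stage 1: overshoot 22 dB → 22/2 = 11 dB → 4 dBV.
Stage 2: 4 dBV is 21 dB over -17 dBV; at 1.5:1 that becomes 14 dB over, giving -3 dBV.
Stage 3: -3 dBV is 13 dB over -16 dBV; at 20:1 that becomes 0.65 dB over, giving -15.35 dBV; +4 dB make-up → -11.35 dBV.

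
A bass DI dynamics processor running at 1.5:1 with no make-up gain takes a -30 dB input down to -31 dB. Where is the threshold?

Let T be the threshold. Output overshoot = (input overshoot)/R, so -31 − T = (-30 − T)/1.5.
1.5·(-31 − T) = -30 − T → 0.5·T = -46.5 − (-30) = -16.5.
T = -16.5/0.5 = -33 dB.

-33 dB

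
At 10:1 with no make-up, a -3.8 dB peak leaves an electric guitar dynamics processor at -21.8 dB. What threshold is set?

-23.8 dB

Gain reduction = -3.8 − (-21.8) = 18 dB; output overshoot = GR / (R − 1) = 18 / 9 = 2 dB.
Threshold = output − output overshoot = -21.8 − 2 = -23.8 dB.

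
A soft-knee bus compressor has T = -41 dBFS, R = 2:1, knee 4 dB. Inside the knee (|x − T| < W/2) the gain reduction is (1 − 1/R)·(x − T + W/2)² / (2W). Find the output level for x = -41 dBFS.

-41.25 dBFS

x − T + W/2 = -41 − (-41) + 2 = 2.
GR = (1 − 1/2) × 2² / 8 = 0.5 × 4 / 8 = 0.25 dB.
Output = -41 − 0.25 = -41.25 dBFS.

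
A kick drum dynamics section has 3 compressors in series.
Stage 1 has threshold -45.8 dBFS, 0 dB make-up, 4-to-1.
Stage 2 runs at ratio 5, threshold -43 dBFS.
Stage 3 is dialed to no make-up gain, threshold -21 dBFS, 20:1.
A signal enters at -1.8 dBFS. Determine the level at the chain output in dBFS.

-41.36 dBFS

Stage 1: 44 dB above -45.8 dBFS, reduced 4:1 to 11 dB above → -34.8 dBFS.
Stage 2: overshoot 8.2 dB → 8.2/5 = 1.64 dB → -41.36 dBFS.
Stage 3: below threshold (-41.36 ≤ -21); passes unchanged; output -41.36 dBFS.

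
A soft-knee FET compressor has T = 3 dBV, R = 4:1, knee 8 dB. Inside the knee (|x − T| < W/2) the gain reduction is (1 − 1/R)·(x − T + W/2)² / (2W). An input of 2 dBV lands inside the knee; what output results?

x − T + W/2 = 2 − 3 + 4 = 3.
GR = (1 − 1/4) × 3² / 16 = 0.75 × 9 / 16 = 0.421875 dB.
Output = 2 − 0.421875 = 1.578125 dBV.

1.578125 dBV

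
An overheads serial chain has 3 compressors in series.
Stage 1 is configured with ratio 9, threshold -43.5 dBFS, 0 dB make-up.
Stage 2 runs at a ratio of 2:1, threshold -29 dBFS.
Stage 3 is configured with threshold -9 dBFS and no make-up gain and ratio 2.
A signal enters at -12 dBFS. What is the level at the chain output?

Stage 1: -12 dBFS is 31.5 dB over -43.5 dBFS; at 9:1 that becomes 3.5 dB over, giving -40 dBFS.
Stage 2: -40 dBFS is at or below the -29 dBFS threshold — no compression; output -40 dBFS.
Stage 3: -40 dBFS ≤ -9 dBFS, so stage 3 doesn't engage; output -40 dBFS.

-40 dBFS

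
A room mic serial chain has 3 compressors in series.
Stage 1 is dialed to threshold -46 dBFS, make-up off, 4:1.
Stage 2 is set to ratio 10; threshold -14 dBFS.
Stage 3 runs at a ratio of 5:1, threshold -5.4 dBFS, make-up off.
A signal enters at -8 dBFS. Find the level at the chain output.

Stage 1: -8 dBFS is 38 dB over -46 dBFS; at 4:1 that becomes 9.5 dB over, giving -36.5 dBFS.
Stage 2: below threshold (-36.5 ≤ -14); passes unchanged; output -36.5 dBFS.
Stage 3: -36.5 dBFS is at or below the -5.4 dBFS threshold — no compression; output -36.5 dBFS.

-36.5 dBFS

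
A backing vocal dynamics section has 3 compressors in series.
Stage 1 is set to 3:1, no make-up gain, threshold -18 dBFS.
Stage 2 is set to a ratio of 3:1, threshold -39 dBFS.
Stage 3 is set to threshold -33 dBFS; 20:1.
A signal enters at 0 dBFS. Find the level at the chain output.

-32.85 dBFS

Stage 1: 18 dB above -18 dBFS, reduced 3:1 to 6 dB above → -12 dBFS.
Stage 2: -12 dBFS is 27 dB over -39 dBFS; at 3:1 that becomes 9 dB over, giving -30 dBFS.
Stage 3: overshoot 3 dB → 3/20 = 0.15 dB → -32.85 dBFS.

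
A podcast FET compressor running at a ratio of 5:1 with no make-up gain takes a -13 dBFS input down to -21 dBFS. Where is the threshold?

Gain reduction = -13 − (-21) = 8 dB; output overshoot = GR / (R − 1) = 8 / 4 = 2 dB.
Threshold = output − output overshoot = -21 − 2 = -23 dBFS.

-23 dBFS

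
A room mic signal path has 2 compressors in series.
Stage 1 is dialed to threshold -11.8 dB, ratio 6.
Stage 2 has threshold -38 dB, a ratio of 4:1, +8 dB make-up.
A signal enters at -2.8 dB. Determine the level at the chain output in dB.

-23.075 dB

Stage 1: -2.8 dB is 9 dB over -11.8 dB; at 6:1 that becomes 1.5 dB over, giving -10.3 dB.
Stage 2: 27.7 dB above -38 dB, reduced 4:1 to 6.925 dB above → -31.075 dB; +8 dB make-up → -23.075 dB.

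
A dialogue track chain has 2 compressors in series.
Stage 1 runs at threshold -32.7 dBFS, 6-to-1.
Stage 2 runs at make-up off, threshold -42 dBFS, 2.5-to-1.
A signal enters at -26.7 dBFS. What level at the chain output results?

-37.88 dBFS

Stage 1: overshoot 6 dB → 6/6 = 1 dB → -31.7 dBFS.
Stage 2: -31.7 dBFS is 10.3 dB over -42 dBFS; at 2.5:1 that becomes 4.12 dB over, giving -37.88 dBFS.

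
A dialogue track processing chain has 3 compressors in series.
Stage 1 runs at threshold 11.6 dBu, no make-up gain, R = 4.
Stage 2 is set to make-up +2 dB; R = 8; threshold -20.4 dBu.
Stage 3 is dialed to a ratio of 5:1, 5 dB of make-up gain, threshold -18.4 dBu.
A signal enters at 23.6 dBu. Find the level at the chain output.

-12.525 dBu

Stage 1: 23.6 dBu is 12 dB over 11.6 dBu; at 4:1 that becomes 3 dB over, giving 14.6 dBu.
Stage 2: 14.6 dBu is 35 dB over -20.4 dBu; at 8:1 that becomes 4.375 dB over, giving -16.025 dBu; +2 dB make-up → -14.025 dBu.
Stage 3: overshoot 4.375 dB → 4.375/5 = 0.875 dB → -17.525 dBu; +5 dB make-up → -12.525 dBu.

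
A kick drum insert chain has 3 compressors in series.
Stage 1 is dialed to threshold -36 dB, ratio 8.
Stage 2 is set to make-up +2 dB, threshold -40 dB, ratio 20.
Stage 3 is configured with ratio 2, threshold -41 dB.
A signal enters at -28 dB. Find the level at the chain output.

Stage 1: overshoot 8 dB → 8/8 = 1 dB → -35 dB.
Stage 2: 5 dB above -40 dB, reduced 20:1 to 0.25 dB above → -39.75 dB; +2 dB make-up → -37.75 dB.
Stage 3: 3.25 dB above -41 dB, reduced 2:1 to 1.625 dB above → -39.375 dB.

-39.375 dB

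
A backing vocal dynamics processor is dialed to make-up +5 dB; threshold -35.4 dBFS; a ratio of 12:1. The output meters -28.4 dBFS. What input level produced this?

-11.4 dBFS

Remove make-up: -28.4 − 5 = -33.4 dBFS.
The compressed level sits -33.4 − (-35.4) = 2 dB over threshold.
Undo the ratio: input overshoot = 2 × 12 = 24 dB, giving input = -11.4 dBFS.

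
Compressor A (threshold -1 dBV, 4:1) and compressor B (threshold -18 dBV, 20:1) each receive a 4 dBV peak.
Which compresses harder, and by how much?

A: GR = 5 − 5/4 = 3.75 dB.
B: GR = 22 − 22/20 = 20.9 dB.
B applies 17.15 dB more gain reduction.

B, by 17.15 dB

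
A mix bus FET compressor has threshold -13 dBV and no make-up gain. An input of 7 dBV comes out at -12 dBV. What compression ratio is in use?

Input overshoot = 7 − (-13) = 20 dB; output overshoot = -12 − (-13) = 1 dB.
Ratio = 20 / 1 = 20.

20:1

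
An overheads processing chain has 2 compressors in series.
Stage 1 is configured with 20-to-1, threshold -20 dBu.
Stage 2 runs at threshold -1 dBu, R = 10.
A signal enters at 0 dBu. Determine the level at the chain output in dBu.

-19 dBu

Stage 1: 0 dBu is 20 dB over -20 dBu; at 20:1 that becomes 1 dB over, giving -19 dBu.
Stage 2: -19 dBu ≤ -1 dBu, so stage 2 doesn't engage; output -19 dBu.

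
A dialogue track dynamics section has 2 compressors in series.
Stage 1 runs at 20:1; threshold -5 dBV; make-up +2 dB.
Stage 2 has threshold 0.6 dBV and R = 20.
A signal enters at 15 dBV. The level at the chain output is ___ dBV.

Stage 1: 20 dB above -5 dBV, reduced 20:1 to 1 dB above → -4 dBV; +2 dB make-up → -2 dBV.
Stage 2: -2 dBV is at or below the 0.6 dBV threshold — no compression; output -2 dBV.

-2 dBV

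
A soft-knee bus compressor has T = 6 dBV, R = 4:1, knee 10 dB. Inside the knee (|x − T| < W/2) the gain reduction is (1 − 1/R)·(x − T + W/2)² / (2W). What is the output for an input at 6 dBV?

5.0625 dBV

x − T + W/2 = 6 − 6 + 5 = 5.
GR = (1 − 1/4) × 5² / 20 = 0.75 × 25 / 20 = 0.9375 dB.
Output = 6 − 0.9375 = 5.0625 dBV.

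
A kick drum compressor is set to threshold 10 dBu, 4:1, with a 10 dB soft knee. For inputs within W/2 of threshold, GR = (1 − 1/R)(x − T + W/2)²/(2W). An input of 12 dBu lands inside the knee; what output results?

x − T + W/2 = 12 − 10 + 5 = 7.
GR = (1 − 1/4) × 7² / 20 = 0.75 × 49 / 20 = 1.8375 dB.
Output = 12 − 1.8375 = 10.1625 dBu.

10.1625 dBu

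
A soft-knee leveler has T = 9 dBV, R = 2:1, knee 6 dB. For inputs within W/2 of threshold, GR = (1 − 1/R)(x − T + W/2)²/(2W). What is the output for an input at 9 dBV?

8.625 dBV

x − T + W/2 = 9 − 9 + 3 = 3.
GR = (1 − 1/2) × 3² / 12 = 0.5 × 9 / 12 = 0.375 dB.
Output = 9 − 0.375 = 8.625 dBV.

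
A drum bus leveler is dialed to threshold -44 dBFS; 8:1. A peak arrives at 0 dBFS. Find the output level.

Overshoot: 0 − (-44) = 44 dB.
At 8:1 the overshoot is divided by 8, leaving 5.5 dB above threshold.
That puts the output at -38.5 dBFS.

-38.5 dBFS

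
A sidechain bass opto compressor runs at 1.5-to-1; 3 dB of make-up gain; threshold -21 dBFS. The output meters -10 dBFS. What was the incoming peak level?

Remove make-up: -10 − 3 = -13 dBFS.
That's 8 dB above the -21 dBFS threshold.
Before 1.5:1 compression the overshoot was 8 × 1.5 = 12 dB, so input = -21 + 12 = -9 dBFS.

-9 dBFS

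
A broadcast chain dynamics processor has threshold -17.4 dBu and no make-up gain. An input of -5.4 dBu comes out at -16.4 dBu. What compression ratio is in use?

Input overshoot = -5.4 − (-17.4) = 12 dB; output overshoot = -16.4 − (-17.4) = 1 dB.
Ratio = 12 / 1 = 12.

12:1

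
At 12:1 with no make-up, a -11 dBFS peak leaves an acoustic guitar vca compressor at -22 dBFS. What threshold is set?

Let T be the threshold. Output overshoot = (input overshoot)/R, so -22 − T = (-11 − T)/12.
12·(-22 − T) = -11 − T → 11·T = -264 − (-11) = -253.
T = -253/11 = -23 dBFS.

-23 dBFS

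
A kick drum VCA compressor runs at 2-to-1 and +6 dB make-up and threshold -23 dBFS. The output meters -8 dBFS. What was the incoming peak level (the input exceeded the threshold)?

-5 dBFS

Before make-up, the level was -8 − 6 = -14 dBFS.
That's 9 dB above the -23 dBFS threshold.
Undo the ratio: input overshoot = 9 × 2 = 18 dB, giving input = -5 dBFS.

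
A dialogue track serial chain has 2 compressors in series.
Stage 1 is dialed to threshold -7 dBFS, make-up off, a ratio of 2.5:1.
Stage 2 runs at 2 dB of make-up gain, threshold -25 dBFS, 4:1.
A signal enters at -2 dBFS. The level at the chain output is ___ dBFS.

Stage 1: -2 dBFS is 5 dB over -7 dBFS; at 2.5:1 that becomes 2 dB over, giving -5 dBFS.
Stage 2: -5 dBFS is 20 dB over -25 dBFS; at 4:1 that becomes 5 dB over, giving -20 dBFS; +2 dB make-up → -18 dBFS.

-18 dBFS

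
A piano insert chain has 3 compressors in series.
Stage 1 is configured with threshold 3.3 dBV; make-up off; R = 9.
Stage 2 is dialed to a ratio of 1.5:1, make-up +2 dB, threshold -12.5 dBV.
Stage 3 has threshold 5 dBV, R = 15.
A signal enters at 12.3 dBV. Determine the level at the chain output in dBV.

Stage 1: 9 dB above 3.3 dBV, reduced 9:1 to 1 dB above → 4.3 dBV.
Stage 2: overshoot 16.8 dB → 16.8/1.5 = 11.2 dB → -1.3 dBV; +2 dB make-up → 0.7 dBV.
Stage 3: below threshold (0.7 ≤ 5); passes unchanged; output 0.7 dBV.

0.7 dBV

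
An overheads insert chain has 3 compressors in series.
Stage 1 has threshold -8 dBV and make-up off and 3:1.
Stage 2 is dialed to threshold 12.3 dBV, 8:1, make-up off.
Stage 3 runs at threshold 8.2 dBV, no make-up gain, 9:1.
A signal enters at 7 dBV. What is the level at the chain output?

-3 dBV

Stage 1: overshoot 15 dB → 15/3 = 5 dB → -3 dBV.
Stage 2: -3 dBV ≤ 12.3 dBV, so stage 2 doesn't engage; output -3 dBV.
Stage 3: below threshold (-3 ≤ 8.2); passes unchanged; output -3 dBV.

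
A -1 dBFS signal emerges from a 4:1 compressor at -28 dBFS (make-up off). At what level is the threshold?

-37 dBFS

Gain reduction = -1 − (-28) = 27 dB; output overshoot = GR / (R − 1) = 27 / 3 = 9 dB.
Threshold = output − output overshoot = -28 − 9 = -37 dBFS.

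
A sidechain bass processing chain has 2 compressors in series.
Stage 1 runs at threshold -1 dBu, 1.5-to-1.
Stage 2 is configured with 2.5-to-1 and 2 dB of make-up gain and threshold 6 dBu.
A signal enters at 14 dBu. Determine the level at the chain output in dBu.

9.2 dBu

Stage 1: 15 dB above -1 dBu, reduced 1.5:1 to 10 dB above → 9 dBu.
Stage 2: 3 dB above 6 dBu, reduced 2.5:1 to 1.2 dB above → 7.2 dBu; +2 dB make-up → 9.2 dBu.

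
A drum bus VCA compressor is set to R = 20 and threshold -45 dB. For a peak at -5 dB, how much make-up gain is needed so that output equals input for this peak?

The peak compresses to -45 + 40/20 = -43 dB.
To reach -5 dB requires -5 − (-43) = 38 dB of make-up.

38 dB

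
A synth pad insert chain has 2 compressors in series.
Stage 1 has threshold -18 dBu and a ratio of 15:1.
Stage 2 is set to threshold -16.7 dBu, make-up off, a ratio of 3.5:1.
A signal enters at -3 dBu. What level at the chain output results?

Stage 1: -3 dBu is 15 dB over -18 dBu; at 15:1 that becomes 1 dB over, giving -17 dBu.
Stage 2: -17 dBu is at or below the -16.7 dBu threshold — no compression; output -17 dBu.

-17 dBu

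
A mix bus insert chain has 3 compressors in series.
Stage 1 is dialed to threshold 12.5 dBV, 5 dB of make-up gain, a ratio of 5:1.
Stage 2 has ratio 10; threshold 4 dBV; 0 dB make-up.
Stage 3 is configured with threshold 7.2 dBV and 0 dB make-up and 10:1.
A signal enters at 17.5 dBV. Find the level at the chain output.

Stage 1: 17.5 dBV is 5 dB over 12.5 dBV; at 5:1 that becomes 1 dB over, giving 13.5 dBV; +5 dB make-up → 18.5 dBV.
Stage 2: 14.5 dB above 4 dBV, reduced 10:1 to 1.45 dB above → 5.45 dBV.
Stage 3: below threshold (5.45 ≤ 7.2); passes unchanged; output 5.45 dBV.

5.45 dBV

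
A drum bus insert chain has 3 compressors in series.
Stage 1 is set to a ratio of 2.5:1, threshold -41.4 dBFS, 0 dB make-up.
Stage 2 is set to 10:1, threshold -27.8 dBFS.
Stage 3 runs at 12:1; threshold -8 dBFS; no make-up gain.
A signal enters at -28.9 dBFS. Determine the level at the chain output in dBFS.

-36.4 dBFS

Stage 1: overshoot 12.5 dB → 12.5/2.5 = 5 dB → -36.4 dBFS.
Stage 2: below threshold (-36.4 ≤ -27.8); passes unchanged; output -36.4 dBFS.
Stage 3: below threshold (-36.4 ≤ -8); passes unchanged; output -36.4 dBFS.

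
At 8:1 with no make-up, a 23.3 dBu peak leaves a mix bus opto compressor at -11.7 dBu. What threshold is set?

-16.7 dBu

Input is 40 dB above T (since output overshoot × R = input overshoot: (-11.7 − T)·8 = 23.3 − T gives T = -16.7 dBu).
Check: -16.7 + (23.3 − (-16.7))/8 = -16.7 + 5 = -11.7 dBu. ✓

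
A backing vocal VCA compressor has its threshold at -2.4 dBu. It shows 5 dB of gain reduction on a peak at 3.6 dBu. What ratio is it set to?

6:1

Input overshoot = 3.6 − (-2.4) = 6 dB.
Output overshoot = 6 − 5 = 1 dB.
Ratio = input overshoot / output overshoot = 6 / 1 = 6.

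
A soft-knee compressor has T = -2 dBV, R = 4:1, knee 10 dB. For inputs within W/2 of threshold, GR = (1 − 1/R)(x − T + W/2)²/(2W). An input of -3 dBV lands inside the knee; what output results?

-3.6 dBV

x − T + W/2 = -3 − (-2) + 5 = 4.
GR = (1 − 1/4) × 4² / 20 = 0.75 × 16 / 20 = 0.6 dB.
Output = -3 − 0.6 = -3.6 dBV.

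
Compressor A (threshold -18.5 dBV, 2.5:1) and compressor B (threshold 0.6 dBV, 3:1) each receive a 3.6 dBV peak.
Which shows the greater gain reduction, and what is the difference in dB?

A: overshoot 22.1 dB → output overshoot 8.84 dB → GR 13.26 dB.
B: overshoot 3 dB → output overshoot 1 dB → GR 2 dB.
A reduces 11.26 dB more.

A, by 11.26 dB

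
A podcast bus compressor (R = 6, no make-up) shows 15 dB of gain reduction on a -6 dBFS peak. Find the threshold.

Let T be the threshold. Output overshoot = (input overshoot)/R, so -21 − T = (-6 − T)/6.
6·(-21 − T) = -6 − T → 5·T = -126 − (-6) = -120.
T = -120/5 = -24 dBFS.

-24 dBFS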